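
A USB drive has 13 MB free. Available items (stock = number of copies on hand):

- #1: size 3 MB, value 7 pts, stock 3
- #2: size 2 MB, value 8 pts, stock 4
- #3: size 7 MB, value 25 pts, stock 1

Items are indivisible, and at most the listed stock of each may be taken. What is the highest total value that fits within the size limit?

Top feasible selections:
- 3×#2 + 1×#3: size 13, value 49
- 2×#2 + 1×#3: size 11, value 41
- 1×#1 + 1×#2 + 1×#3: size 12, value 40
- 1×#1 + 4×#2: size 11, value 39
Best: 49 pts.

49 pts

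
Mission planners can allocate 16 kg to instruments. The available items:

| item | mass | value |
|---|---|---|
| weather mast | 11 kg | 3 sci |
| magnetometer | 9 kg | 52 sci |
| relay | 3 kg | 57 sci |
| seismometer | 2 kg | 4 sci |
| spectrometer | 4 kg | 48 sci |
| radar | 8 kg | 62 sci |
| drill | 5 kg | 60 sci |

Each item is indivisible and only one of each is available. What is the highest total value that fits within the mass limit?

179 sci

This is a 0/1 knapsack; check combinations near the capacity.
- relay+radar+drill: mass 3+8+5=16, value 57+62+60=179
- relay+seismometer+spectrometer+drill: mass 3+2+4+5=14, value 57+4+48+60=169
- relay+spectrometer+radar: mass 3+4+8=15, value 57+48+62=167
- relay+spectrometer+drill: mass 3+4+5=12, value 57+48+60=165
Best: 179 sci.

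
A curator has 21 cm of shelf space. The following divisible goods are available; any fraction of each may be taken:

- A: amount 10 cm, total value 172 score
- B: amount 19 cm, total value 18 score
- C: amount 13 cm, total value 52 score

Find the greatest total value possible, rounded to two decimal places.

216.00

Take in order of value per unit:
- A (172/10 per unit): all 10 → value 172, running total 172.00
- C (52/13 per unit): 11 of 13 → value 11×52/13 = 44.0000, running total 216.00
Total 216.00.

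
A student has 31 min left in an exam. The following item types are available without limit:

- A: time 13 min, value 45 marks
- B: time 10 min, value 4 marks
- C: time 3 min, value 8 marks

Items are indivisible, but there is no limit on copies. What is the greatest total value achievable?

Best value-per-unit is A at 45/13; filling with it alone gives 2×45 = 90.
Optimal mix: 2×A + 1×C → time 29, value 98.

98 marks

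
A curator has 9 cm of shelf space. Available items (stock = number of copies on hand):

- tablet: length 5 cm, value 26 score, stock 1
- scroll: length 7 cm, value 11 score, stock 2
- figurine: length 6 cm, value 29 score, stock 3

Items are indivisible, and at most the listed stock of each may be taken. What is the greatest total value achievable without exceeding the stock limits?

Top feasible selections:
- 1×figurine: length 6, value 29
- 1×tablet: length 5, value 26
- 1×scroll: length 7, value 11
Best: 29 score.

29 score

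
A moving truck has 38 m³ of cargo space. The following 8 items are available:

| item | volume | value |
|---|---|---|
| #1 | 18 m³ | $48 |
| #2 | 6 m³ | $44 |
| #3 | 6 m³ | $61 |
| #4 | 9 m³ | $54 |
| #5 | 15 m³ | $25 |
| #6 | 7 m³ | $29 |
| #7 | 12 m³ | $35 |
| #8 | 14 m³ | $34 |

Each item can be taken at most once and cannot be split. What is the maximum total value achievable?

Check high-value combinations within 38 m³:
- #2+#3+#4+#7: volume 6+6+9+12=33, value 44+61+54+35=194
- #2+#3+#4+#8: volume 6+6+9+14=35, value 44+61+54+34=193
- #2+#3+#4+#6: volume 6+6+9+7=28, value 44+61+54+29=188
- #2+#3+#4+#5: volume 6+6+9+15=36, value 44+61+54+25=184
Best: $194.

$194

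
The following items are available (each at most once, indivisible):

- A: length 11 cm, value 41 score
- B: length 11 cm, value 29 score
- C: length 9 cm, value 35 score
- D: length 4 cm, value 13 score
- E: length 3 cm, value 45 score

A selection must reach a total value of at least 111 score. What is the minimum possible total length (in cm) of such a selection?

Subsets with value ≥ 111, sorted by total length:
- A+C+E: length 23, value 121
- A+B+E: length 25, value 115
- A+C+D+E: length 27, value 134
Minimum length: 23 cm.

23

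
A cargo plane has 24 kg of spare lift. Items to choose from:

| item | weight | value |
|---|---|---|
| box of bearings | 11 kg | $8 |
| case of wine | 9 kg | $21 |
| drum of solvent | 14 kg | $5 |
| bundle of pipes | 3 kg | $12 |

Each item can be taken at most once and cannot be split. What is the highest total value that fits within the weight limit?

$41

This is a 0/1 knapsack; check combinations near the capacity.
- box of bearings+case of wine+bundle of pipes: weight 11+9+3=23, value 8+21+12=41
- case of wine+bundle of pipes: weight 9+3=12, value 21+12=33
- box of bearings+case of wine: weight 11+9=20, value 8+21=29
- case of wine+drum of solvent: weight 9+14=23, value 21+5=26
- case of wine: weight 9, value 21
Best: $41.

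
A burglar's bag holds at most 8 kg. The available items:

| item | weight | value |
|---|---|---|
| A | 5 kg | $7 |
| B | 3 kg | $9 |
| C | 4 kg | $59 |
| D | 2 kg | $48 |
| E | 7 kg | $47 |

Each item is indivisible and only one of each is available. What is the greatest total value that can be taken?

$107

Check high-value combinations within 8 kg:
- C+D: weight 4+2=6, value 59+48=107
- B+C: weight 3+4=7, value 9+59=68
- C: weight 4, value 59
- B+D: weight 3+2=5, value 9+48=57
- A+D: weight 5+2=7, value 7+48=55
Best: $107.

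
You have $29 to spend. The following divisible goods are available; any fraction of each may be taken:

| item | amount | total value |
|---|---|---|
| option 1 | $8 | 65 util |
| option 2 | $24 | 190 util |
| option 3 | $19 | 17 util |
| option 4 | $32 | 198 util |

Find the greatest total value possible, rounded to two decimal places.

231.25

Take in order of value per unit:
- option 1 (65/8 per unit): all 8 → value 65, running total 65.00
- option 2 (190/24 per unit): 21 of 24 → value 21×190/24 = 166.2500, running total 231.25
Total 231.25.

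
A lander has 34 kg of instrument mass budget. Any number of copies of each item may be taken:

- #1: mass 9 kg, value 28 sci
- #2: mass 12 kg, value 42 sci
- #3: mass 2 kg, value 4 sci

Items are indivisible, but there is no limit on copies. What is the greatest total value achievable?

112 sci

Best value-per-unit is #2 at 42/12; filling with it alone gives 2×42 = 84.
Optimal mix: 1×#1 + 2×#2 → mass 33, value 112.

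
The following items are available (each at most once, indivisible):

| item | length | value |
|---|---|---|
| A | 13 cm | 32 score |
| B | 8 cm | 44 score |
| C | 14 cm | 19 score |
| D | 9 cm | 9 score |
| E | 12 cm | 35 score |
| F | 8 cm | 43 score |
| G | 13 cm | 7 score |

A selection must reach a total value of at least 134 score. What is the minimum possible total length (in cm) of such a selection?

41

Subsets with value ≥ 134, sorted by total length:
- A+B+E+F: length 41, value 154
- B+C+E+F: length 42, value 141
Minimum length: 41 cm.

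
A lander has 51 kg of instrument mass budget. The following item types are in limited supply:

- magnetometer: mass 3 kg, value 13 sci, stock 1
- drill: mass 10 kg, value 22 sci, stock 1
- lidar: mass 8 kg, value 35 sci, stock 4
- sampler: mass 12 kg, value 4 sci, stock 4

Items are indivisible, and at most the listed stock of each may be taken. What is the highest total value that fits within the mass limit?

Best selections within mass 51 and stock limits:
- 1×magnetometer + 1×drill + 4×lidar: mass 45, value 175
- 1×drill + 4×lidar: mass 42, value 162
Best: 175 sci.

175 sci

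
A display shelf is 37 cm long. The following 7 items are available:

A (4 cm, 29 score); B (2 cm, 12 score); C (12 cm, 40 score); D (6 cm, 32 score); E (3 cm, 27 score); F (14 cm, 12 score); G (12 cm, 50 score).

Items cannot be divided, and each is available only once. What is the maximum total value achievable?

Check high-value combinations within 37 cm:
- A+C+D+E+G: length 4+12+6+3+12=37, value 29+40+32+27+50=178
- A+B+C+D+G: length 4+2+12+6+12=36, value 29+12+40+32+50=163
- B+C+D+E+G: length 2+12+6+3+12=35, value 12+40+32+27+50=161
- A+B+C+E+G: length 4+2+12+3+12=33, value 29+12+40+27+50=158
Best: 178 score.

178 score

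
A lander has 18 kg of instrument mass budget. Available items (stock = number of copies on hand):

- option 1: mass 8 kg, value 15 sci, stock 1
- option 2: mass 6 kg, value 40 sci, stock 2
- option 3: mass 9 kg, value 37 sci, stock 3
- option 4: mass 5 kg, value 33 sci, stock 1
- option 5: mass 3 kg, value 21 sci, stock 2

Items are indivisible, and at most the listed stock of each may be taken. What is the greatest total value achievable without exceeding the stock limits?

Top feasible selections:
- 2×option 2 + 2×option 5: mass 18, value 122
- 1×option 2 + 1×option 4 + 2×option 5: mass 17, value 115
- 2×option 2 + 1×option 4: mass 17, value 113
- 2×option 2 + 1×option 5: mass 15, value 101
Best: 122 sci.

122 sci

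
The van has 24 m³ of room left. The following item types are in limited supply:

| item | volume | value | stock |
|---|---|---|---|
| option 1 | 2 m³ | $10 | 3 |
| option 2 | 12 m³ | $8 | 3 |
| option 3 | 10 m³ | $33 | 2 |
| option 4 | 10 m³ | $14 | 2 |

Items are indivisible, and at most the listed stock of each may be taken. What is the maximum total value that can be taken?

Top feasible selections:
- 2×option 1 + 2×option 3: volume 24, value 86
- 1×option 1 + 2×option 3: volume 22, value 76
- 2×option 1 + 1×option 3 + 1×option 4: volume 24, value 67
Best: $86.

$86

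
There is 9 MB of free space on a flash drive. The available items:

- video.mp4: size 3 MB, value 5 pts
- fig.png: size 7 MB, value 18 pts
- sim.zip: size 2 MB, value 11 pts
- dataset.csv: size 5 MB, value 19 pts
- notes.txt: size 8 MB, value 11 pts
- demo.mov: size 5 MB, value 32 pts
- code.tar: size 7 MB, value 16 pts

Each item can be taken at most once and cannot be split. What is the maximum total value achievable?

43 pts

Check high-value combinations within 9 MB:
- sim.zip+demo.mov: size 2+5=7, value 11+32=43
- video.mp4+demo.mov: size 3+5=8, value 5+32=37
- demo.mov: size 5, value 32
Best: 43 pts.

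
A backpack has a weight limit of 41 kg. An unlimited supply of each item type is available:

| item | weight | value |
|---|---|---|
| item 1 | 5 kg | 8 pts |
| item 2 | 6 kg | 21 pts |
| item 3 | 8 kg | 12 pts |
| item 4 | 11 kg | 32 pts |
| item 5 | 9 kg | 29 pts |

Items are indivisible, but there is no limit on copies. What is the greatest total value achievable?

Best value-per-unit is item 2 at 21/6; filling with it alone gives 6×21 = 126.
Optimal mix: 5×item 2 + 1×item 4 → weight 41, value 137.

137 pts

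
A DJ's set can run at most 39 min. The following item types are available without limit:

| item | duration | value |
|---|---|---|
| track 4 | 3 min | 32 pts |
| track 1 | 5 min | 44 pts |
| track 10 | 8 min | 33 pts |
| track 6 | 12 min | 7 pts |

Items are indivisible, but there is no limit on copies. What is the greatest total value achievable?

Best value-per-unit is track 4 at 32/3, and filling with it alone uses duration 13×3=39. No mix of the others beats 13×32 = 416.

416 pts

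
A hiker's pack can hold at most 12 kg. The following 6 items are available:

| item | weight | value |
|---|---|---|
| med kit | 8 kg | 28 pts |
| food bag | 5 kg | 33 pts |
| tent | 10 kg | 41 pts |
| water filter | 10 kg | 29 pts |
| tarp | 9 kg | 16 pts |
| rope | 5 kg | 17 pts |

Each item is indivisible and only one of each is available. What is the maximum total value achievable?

Check high-value combinations within 12 kg:
- food bag+rope: weight 5+5=10, value 33+17=50
- tent: weight 10, value 41
- food bag: weight 5, value 33
- water filter: weight 10, value 29
- med kit: weight 8, value 28
Best: 50 pts.

50 pts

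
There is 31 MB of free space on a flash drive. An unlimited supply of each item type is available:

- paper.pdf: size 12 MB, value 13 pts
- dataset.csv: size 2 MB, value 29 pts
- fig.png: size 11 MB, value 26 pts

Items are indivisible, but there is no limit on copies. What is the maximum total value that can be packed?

Best value-per-unit is dataset.csv at 29/2, and filling with it alone uses size 15×2=30. No mix of the others beats 15×29 = 435.

435 pts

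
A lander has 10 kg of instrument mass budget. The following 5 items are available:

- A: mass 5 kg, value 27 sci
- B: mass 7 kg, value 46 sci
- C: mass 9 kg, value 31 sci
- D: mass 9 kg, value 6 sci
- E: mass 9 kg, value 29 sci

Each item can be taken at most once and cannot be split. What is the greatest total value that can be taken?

46 sci

This is a 0/1 knapsack; check combinations near the capacity.
- B: mass 7, value 46
- C: mass 9, value 31
- E: mass 9, value 29
- A: mass 5, value 27
Best: 46 sci.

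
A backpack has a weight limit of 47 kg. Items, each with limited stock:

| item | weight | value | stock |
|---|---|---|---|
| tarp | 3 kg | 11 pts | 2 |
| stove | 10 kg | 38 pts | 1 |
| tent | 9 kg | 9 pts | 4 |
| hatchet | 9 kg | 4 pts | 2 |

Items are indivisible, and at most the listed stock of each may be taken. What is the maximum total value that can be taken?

Best selections within weight 47 and stock limits:
- 2×tarp + 1×stove + 3×tent: weight 43, value 87
- 2×tarp + 1×stove + 2×tent + 1×hatchet: weight 43, value 82
- 2×tarp + 1×stove + 2×tent: weight 34, value 78
- 2×tarp + 1×stove + 1×tent + 2×hatchet: weight 43, value 77
Best: 87 pts.

87 pts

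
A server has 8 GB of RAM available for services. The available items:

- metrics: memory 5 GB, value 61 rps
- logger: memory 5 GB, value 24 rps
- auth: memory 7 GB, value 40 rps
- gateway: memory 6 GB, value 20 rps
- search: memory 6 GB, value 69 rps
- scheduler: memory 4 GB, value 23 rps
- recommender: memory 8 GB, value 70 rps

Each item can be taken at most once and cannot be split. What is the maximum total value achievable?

Check high-value combinations within 8 GB:
- recommender: memory 8, value 70
- search: memory 6, value 69
- metrics: memory 5, value 61
Best: 70 rps.

70 rps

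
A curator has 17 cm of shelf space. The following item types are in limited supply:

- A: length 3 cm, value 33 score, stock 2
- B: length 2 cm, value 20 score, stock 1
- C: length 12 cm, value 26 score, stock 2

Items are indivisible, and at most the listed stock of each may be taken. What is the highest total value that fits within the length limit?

Best selections within length 17 and stock limits:
- 2×A + 1×B: length 8, value 86
- 1×A + 1×B + 1×C: length 17, value 79
Best: 86 score.

86 score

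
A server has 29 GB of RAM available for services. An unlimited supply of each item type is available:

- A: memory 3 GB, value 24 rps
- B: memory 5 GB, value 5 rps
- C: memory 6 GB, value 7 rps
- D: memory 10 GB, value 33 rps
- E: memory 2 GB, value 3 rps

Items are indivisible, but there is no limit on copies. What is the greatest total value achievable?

Best value-per-unit is A at 24/3; filling with it alone gives 9×24 = 216.
Optimal mix: 9×A + 1×E → memory 29, value 219.

219 rps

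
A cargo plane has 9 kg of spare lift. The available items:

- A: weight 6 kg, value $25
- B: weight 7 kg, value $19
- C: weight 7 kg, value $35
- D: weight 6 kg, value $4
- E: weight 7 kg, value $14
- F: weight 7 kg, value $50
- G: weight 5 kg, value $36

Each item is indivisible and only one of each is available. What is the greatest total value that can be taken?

$50

This is a 0/1 knapsack; check combinations near the capacity.
- F: weight 7, value 50
- G: weight 5, value 36
- C: weight 7, value 35
- A: weight 6, value 25
Best: $50.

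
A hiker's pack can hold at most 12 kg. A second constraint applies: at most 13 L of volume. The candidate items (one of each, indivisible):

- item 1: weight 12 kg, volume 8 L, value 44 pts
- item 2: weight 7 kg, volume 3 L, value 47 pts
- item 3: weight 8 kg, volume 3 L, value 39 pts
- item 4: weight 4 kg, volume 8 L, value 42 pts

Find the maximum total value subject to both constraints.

89 pts

Feasible sets respecting both limits:
- item 2+item 4: weight 11, volume 11, value 89
- item 3+item 4: weight 12, volume 11, value 81
- item 2: weight 7, volume 3, value 47
Best: 89 pts.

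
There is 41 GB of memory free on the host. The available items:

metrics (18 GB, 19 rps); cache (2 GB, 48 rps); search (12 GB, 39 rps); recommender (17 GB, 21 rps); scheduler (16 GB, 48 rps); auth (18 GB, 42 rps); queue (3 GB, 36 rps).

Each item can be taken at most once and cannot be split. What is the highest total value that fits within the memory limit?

Check high-value combinations within 41 GB:
- cache+scheduler+auth+queue: memory 2+16+18+3=39, value 48+48+42+36=174
- cache+search+scheduler+queue: memory 2+12+16+3=33, value 48+39+48+36=171
- cache+search+auth+queue: memory 2+12+18+3=35, value 48+39+42+36=165
Best: 174 rps.

174 rps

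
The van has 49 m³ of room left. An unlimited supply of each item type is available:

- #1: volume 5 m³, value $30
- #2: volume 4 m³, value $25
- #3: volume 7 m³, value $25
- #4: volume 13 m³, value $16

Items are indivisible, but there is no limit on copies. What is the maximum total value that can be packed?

Best value-per-unit is #2 at 25/4; filling with it alone gives 12×25 = 300.
Optimal mix: 1×#1 + 11×#2 → volume 49, value 305.

$305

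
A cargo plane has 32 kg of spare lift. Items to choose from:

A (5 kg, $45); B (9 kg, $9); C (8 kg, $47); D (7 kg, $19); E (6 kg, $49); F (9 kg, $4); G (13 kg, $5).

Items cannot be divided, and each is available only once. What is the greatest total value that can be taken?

$160

This is a 0/1 knapsack; check combinations near the capacity.
- A+C+D+E: weight 5+8+7+6=26, value 45+47+19+49=160
- A+B+C+E: weight 5+9+8+6=28, value 45+9+47+49=150
- A+C+E+G: weight 5+8+6+13=32, value 45+47+49+5=146
- A+C+E+F: weight 5+8+6+9=28, value 45+47+49+4=145
Best: $160.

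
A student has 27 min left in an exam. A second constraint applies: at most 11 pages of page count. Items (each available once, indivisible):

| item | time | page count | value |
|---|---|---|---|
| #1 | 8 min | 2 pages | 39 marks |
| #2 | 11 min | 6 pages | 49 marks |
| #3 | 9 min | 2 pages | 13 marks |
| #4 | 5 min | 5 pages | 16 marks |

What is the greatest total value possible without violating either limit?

Feasible sets respecting both limits:
- #1+#2: time 19, page count 8, value 88
- #1+#3+#4: time 22, page count 9, value 68
- #2+#4: time 16, page count 11, value 65
- #2+#3: time 20, page count 8, value 62
Best: 88 marks.

88 marks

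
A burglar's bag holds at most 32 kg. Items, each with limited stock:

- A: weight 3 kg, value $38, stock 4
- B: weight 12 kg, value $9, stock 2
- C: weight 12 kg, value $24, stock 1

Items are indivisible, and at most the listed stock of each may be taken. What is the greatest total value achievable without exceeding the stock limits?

Best selections within weight 32 and stock limits:
- 4×A + 1×C: weight 24, value 176
- 4×A + 1×B: weight 24, value 161
Best: $176.

$176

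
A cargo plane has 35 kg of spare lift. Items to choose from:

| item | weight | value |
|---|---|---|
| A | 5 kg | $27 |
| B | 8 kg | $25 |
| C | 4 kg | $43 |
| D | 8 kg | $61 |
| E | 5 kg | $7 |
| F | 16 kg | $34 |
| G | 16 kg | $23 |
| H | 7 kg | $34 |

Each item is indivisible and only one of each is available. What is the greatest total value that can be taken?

Check high-value combinations within 35 kg:
- A+B+C+D+H: weight 5+8+4+8+7=32, value 27+25+43+61+34=190
- A+C+D+E+H: weight 5+4+8+5+7=29, value 27+43+61+7+34=172
- C+D+F+H: weight 4+8+16+7=35, value 43+61+34+34=172
- B+C+D+E+H: weight 8+4+8+5+7=32, value 25+43+61+7+34=170
Best: $190.

$190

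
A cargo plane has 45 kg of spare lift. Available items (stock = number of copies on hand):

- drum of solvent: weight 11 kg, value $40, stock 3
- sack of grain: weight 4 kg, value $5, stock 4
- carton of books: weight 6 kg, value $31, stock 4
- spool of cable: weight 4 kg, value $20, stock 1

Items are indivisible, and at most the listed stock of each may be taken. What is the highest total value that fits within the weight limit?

$193

Best selections within weight 45 and stock limits:
- 2×drum of solvent + 3×carton of books + 1×spool of cable: weight 44, value 193
- 1×drum of solvent + 1×sack of grain + 4×carton of books + 1×spool of cable: weight 43, value 189
- 1×drum of solvent + 4×carton of books + 1×spool of cable: weight 39, value 184
Best: $193.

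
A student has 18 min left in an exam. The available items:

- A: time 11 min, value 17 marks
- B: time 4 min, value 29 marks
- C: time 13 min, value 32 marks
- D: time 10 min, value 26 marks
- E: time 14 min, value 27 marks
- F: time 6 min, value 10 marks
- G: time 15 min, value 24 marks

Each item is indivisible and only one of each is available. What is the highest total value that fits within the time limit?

61 marks

Check high-value combinations within 18 min:
- B+C: time 4+13=17, value 29+32=61
- B+E: time 4+14=18, value 29+27=56
- B+D: time 4+10=14, value 29+26=55
- A+B: time 11+4=15, value 17+29=46
Best: 61 marks.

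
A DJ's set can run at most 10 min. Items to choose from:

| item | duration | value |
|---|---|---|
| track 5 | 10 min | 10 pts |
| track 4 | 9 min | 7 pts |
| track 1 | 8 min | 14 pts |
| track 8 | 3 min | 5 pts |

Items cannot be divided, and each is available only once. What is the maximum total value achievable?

14 pts

Check high-value combinations within 10 min:
- track 1: duration 8, value 14
- track 5: duration 10, value 10
- track 4: duration 9, value 7
- track 8: duration 3, value 5
Best: 14 pts.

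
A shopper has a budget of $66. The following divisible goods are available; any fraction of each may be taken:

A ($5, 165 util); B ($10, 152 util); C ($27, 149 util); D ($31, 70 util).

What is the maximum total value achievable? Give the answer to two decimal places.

Take in order of value per unit:
- A (165/5 per unit): all 5 → value 165, running total 165.00
- B (152/10 per unit): all 10 → value 152, running total 317.00
- C (149/27 per unit): all 27 → value 149, running total 466.00
- D (70/31 per unit): 24 of 31 → value 24×70/31 = 54.1935, running total 520.19
Total 520.19.

520.19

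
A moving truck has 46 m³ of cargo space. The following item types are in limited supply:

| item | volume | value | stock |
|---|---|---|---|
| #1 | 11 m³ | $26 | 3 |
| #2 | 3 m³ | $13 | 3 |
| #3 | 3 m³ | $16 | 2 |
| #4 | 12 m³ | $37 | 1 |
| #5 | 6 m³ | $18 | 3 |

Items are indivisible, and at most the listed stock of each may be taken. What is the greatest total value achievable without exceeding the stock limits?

Best selections within volume 46 and stock limits:
- 3×#2 + 2×#3 + 1×#4 + 3×#5: volume 45, value 162
- 1×#1 + 3×#2 + 2×#3 + 1×#4 + 1×#5: volume 44, value 152
- 1×#1 + 3×#2 + 2×#3 + 3×#5: volume 44, value 151
- 2×#2 + 2×#3 + 1×#4 + 3×#5: volume 42, value 149
Best: $162.

$162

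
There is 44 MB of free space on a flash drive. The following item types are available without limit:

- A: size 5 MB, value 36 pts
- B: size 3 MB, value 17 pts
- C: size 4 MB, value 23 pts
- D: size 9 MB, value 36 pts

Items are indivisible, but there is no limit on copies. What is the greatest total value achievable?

311 pts

Best value-per-unit is A at 36/5; filling with it alone gives 8×36 = 288.
Optimal mix: 8×A + 1×C → size 44, value 311.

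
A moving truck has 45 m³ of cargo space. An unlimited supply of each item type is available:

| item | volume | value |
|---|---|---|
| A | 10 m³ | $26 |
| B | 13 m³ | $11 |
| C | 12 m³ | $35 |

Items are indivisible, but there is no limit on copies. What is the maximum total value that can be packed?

Best value-per-unit is C at 35/12; filling with it alone gives 3×35 = 105.
Optimal mix: 2×A + 2×C → volume 44, value 122.

$122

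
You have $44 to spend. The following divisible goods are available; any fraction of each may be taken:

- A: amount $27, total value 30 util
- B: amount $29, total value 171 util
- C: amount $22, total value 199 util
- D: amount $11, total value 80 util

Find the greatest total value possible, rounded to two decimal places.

Take in order of value per unit:
- C (199/22 per unit): all 22 → value 199, running total 199.00
- D (80/11 per unit): all 11 → value 80, running total 279.00
- B (171/29 per unit): 11 of 29 → value 11×171/29 = 64.8621, running total 343.86
Total 343.86.

343.86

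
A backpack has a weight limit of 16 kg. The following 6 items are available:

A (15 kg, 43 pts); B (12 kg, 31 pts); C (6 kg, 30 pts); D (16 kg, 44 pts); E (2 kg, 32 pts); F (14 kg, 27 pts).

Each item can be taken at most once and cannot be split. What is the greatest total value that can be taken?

This is a 0/1 knapsack; check combinations near the capacity.
- B+E: weight 12+2=14, value 31+32=63
- C+E: weight 6+2=8, value 30+32=62
- E+F: weight 2+14=16, value 32+27=59
- D: weight 16, value 44
- A: weight 15, value 43
Best: 63 pts.

63 pts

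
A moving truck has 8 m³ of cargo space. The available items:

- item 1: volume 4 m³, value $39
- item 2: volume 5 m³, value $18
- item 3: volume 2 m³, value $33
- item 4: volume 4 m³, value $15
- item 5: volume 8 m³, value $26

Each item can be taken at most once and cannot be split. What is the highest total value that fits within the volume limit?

$72

Check high-value combinations within 8 m³:
- item 1+item 3: volume 4+2=6, value 39+33=72
- item 1+item 4: volume 4+4=8, value 39+15=54
- item 2+item 3: volume 5+2=7, value 18+33=51
Best: $72.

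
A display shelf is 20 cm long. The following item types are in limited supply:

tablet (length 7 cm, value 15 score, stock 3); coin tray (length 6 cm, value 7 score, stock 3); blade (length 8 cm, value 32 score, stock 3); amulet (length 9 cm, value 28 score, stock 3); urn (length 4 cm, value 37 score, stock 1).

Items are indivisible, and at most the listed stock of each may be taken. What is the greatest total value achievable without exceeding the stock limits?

Best selections within length 20 and stock limits:
- 2×blade + 1×urn: length 20, value 101
- 1×tablet + 1×blade + 1×urn: length 19, value 84
Best: 101 score.

101 score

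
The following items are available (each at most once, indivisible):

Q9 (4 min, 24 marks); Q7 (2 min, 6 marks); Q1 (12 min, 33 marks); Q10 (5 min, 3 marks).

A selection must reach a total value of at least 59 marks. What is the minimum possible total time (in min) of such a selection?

18

Subsets with value ≥ 59, sorted by total time:
- Q9+Q7+Q1: time 18, value 63
- Q9+Q1+Q10: time 21, value 60
- Q9+Q7+Q1+Q10: time 23, value 66
Minimum time: 18 min.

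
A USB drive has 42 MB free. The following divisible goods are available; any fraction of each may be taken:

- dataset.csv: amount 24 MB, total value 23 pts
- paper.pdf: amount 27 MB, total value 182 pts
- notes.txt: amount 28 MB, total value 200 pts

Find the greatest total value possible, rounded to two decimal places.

294.37

Take in order of value per unit:
- notes.txt (200/28 per unit): all 28 → value 200, running total 200.00
- paper.pdf (182/27 per unit): 14 of 27 → value 14×182/27 = 94.3704, running total 294.37
Total 294.37.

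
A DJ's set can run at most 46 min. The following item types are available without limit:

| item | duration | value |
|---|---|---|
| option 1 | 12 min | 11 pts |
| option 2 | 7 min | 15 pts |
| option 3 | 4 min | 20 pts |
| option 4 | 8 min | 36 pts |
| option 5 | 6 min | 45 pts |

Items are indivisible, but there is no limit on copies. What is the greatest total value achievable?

Best value-per-unit is option 5 at 45/6; filling with it alone gives 7×45 = 315.
Optimal mix: 1×option 3 + 7×option 5 → duration 46, value 335.

335 pts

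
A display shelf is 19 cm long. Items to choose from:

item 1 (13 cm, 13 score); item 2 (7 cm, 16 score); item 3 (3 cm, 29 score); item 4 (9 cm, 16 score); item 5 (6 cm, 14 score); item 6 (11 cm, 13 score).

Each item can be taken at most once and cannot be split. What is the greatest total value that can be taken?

61 score

Check high-value combinations within 19 cm:
- item 2+item 3+item 4: length 7+3+9=19, value 16+29+16=61
- item 2+item 3+item 5: length 7+3+6=16, value 16+29+14=59
- item 3+item 4+item 5: length 3+9+6=18, value 29+16+14=59
Best: 61 score.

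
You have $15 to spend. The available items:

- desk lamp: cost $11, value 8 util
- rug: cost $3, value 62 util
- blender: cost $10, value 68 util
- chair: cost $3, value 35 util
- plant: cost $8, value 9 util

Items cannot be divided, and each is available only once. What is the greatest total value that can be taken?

This is a 0/1 knapsack; check combinations near the capacity.
- rug+blender: cost 3+10=13, value 62+68=130
- rug+chair+plant: cost 3+3+8=14, value 62+35+9=106
- blender+chair: cost 10+3=13, value 68+35=103
- rug+chair: cost 3+3=6, value 62+35=97
- rug+plant: cost 3+8=11, value 62+9=71
Best: 130 util.

130 util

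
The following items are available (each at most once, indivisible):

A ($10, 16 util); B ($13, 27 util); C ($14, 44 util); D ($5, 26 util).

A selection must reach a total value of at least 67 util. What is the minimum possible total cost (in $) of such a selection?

19

Subsets with value ≥ 67, sorted by total cost:
- C+D: cost 19, value 70
- B+C: cost 27, value 71
- A+B+D: cost 28, value 69
Minimum cost: 19 $.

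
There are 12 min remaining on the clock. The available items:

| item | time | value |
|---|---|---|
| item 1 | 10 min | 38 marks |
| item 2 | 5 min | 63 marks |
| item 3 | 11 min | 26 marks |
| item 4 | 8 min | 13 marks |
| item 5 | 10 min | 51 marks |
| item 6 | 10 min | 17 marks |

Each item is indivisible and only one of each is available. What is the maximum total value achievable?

63 marks

Check high-value combinations within 12 min:
- item 2: time 5, value 63
- item 5: time 10, value 51
- item 1: time 10, value 38
- item 3: time 11, value 26
Best: 63 marks.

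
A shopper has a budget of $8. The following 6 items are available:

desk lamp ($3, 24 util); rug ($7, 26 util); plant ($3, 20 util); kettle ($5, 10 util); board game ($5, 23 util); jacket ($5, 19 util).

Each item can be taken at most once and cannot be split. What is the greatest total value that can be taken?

47 util

Check high-value combinations within $8:
- desk lamp+board game: cost 3+5=8, value 24+23=47
- desk lamp+plant: cost 3+3=6, value 24+20=44
- plant+board game: cost 3+5=8, value 20+23=43
Best: 47 util.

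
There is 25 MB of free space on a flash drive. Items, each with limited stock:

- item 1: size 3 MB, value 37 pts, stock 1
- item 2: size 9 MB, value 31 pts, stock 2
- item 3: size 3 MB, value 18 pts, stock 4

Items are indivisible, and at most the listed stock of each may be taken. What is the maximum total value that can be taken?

Top feasible selections:
- 1×item 1 + 1×item 2 + 4×item 3: size 24, value 140
- 1×item 1 + 1×item 2 + 3×item 3: size 21, value 122
- 1×item 1 + 2×item 2 + 1×item 3: size 24, value 117
- 1×item 1 + 4×item 3: size 15, value 109
Best: 140 pts.

140 pts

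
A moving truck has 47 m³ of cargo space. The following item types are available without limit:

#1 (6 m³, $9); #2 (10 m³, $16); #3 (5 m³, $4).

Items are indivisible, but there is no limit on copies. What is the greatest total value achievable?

Best value-per-unit is #2 at 16/10; filling with it alone gives 4×16 = 64.
Optimal mix: 1×#1 + 4×#2 → volume 46, value 73.

$73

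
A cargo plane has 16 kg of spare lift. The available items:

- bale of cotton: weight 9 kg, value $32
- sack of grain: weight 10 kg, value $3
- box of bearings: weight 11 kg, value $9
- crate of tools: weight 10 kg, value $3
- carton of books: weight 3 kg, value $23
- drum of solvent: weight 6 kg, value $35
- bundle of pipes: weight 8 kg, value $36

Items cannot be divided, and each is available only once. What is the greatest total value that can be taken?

$71

Check high-value combinations within 16 kg:
- drum of solvent+bundle of pipes: weight 6+8=14, value 35+36=71
- bale of cotton+drum of solvent: weight 9+6=15, value 32+35=67
- carton of books+bundle of pipes: weight 3+8=11, value 23+36=59
- carton of books+drum of solvent: weight 3+6=9, value 23+35=58
- bale of cotton+carton of books: weight 9+3=12, value 32+23=55
Best: $71.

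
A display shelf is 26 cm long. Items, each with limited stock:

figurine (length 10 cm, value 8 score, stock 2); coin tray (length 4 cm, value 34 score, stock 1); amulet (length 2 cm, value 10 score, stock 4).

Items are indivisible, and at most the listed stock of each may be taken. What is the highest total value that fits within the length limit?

82 score

Top feasible selections:
- 1×figurine + 1×coin tray + 4×amulet: length 22, value 82
- 1×coin tray + 4×amulet: length 12, value 74
- 1×figurine + 1×coin tray + 3×amulet: length 20, value 72
Best: 82 score.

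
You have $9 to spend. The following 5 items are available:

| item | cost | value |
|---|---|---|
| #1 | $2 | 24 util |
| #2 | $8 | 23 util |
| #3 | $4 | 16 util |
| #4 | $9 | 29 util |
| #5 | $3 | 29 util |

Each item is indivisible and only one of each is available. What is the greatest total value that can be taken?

69 util

Check high-value combinations within $9:
- #1+#3+#5: cost 2+4+3=9, value 24+16+29=69
- #1+#5: cost 2+3=5, value 24+29=53
- #3+#5: cost 4+3=7, value 16+29=45
- #1+#3: cost 2+4=6, value 24+16=40
Best: 69 util.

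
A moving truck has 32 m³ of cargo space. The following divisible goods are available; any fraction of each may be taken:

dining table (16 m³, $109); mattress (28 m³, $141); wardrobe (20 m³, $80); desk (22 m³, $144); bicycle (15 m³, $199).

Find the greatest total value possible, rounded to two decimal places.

314.55

Take in order of value per unit:
- bicycle (199/15 per unit): all 15 → value 199, running total 199.00
- dining table (109/16 per unit): all 16 → value 109, running total 308.00
- desk (144/22 per unit): 1 of 22 → value 1×144/22 = 6.5455, running total 314.55
Total 314.55.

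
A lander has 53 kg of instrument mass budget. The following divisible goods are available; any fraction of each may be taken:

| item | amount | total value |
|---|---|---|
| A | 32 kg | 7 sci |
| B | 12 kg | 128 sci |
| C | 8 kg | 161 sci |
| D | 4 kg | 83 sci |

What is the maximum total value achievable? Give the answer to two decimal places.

Take in order of value per unit:
- D (83/4 per unit): all 4 → value 83, running total 83.00
- C (161/8 per unit): all 8 → value 161, running total 244.00
- B (128/12 per unit): all 12 → value 128, running total 372.00
- A (7/32 per unit): 29 of 32 → value 29×7/32 = 6.3438, running total 378.34
Total 378.34.

378.34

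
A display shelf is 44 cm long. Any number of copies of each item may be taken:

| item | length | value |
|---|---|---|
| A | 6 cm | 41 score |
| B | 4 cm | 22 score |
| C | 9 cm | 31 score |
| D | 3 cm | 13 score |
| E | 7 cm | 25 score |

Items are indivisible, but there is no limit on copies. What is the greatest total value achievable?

Best value-per-unit is A at 41/6; filling with it alone gives 7×41 = 287.
Optimal mix: 6×A + 2×B → length 44, value 290.

290 score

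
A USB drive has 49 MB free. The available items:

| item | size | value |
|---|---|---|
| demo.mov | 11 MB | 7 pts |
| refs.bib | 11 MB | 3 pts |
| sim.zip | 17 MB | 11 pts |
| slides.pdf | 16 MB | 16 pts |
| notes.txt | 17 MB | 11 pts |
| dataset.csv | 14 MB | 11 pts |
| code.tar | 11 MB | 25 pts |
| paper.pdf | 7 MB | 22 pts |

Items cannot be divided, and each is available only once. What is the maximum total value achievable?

This is a 0/1 knapsack; check combinations near the capacity.
- slides.pdf+dataset.csv+code.tar+paper.pdf: size 16+14+11+7=48, value 16+11+25+22=74
- demo.mov+slides.pdf+code.tar+paper.pdf: size 11+16+11+7=45, value 7+16+25+22=70
- sim.zip+dataset.csv+code.tar+paper.pdf: size 17+14+11+7=49, value 11+11+25+22=69
- notes.txt+dataset.csv+code.tar+paper.pdf: size 17+14+11+7=49, value 11+11+25+22=69
- refs.bib+slides.pdf+code.tar+paper.pdf: size 11+16+11+7=45, value 3+16+25+22=66
Best: 74 pts.

74 pts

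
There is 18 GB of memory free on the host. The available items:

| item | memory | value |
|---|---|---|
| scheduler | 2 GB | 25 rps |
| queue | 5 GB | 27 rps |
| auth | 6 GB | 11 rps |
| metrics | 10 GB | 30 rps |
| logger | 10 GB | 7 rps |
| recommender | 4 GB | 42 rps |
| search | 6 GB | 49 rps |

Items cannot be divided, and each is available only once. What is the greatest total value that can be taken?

This is a 0/1 knapsack; check combinations near the capacity.
- scheduler+queue+recommender+search: memory 2+5+4+6=17, value 25+27+42+49=143
- scheduler+auth+recommender+search: memory 2+6+4+6=18, value 25+11+42+49=127
- queue+recommender+search: memory 5+4+6=15, value 27+42+49=118
Best: 143 rps.

143 rps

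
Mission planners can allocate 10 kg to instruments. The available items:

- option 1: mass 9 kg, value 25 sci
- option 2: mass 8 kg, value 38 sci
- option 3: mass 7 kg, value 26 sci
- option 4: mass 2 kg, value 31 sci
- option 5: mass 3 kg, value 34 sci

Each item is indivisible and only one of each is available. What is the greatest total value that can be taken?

This is a 0/1 knapsack; check combinations near the capacity.
- option 2+option 4: mass 8+2=10, value 38+31=69
- option 4+option 5: mass 2+3=5, value 31+34=65
- option 3+option 5: mass 7+3=10, value 26+34=60
- option 3+option 4: mass 7+2=9, value 26+31=57
Best: 69 sci.

69 sci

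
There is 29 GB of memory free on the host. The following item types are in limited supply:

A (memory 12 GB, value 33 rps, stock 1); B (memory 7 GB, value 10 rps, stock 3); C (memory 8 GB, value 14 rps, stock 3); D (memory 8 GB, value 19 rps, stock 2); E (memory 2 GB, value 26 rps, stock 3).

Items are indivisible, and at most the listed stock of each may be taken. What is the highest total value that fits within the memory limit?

Best selections within memory 29 and stock limits:
- 1×A + 1×D + 3×E: memory 26, value 130
- 1×B + 2×D + 3×E: memory 29, value 126
- 1×A + 1×C + 3×E: memory 26, value 125
- 1×A + 1×B + 3×E: memory 25, value 121
Best: 130 rps.

130 rps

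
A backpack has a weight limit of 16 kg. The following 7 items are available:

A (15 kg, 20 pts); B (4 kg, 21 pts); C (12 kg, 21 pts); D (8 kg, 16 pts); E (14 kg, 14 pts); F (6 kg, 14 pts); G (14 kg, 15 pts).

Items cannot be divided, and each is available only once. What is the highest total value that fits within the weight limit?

Check high-value combinations within 16 kg:
- B+C: weight 4+12=16, value 21+21=42
- B+D: weight 4+8=12, value 21+16=37
- B+F: weight 4+6=10, value 21+14=35
- D+F: weight 8+6=14, value 16+14=30
Best: 42 pts.

42 pts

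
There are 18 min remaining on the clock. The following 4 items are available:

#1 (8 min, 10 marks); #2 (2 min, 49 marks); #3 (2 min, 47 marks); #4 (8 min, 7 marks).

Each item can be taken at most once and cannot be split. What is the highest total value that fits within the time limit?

106 marks

Check high-value combinations within 18 min:
- #1+#2+#3: time 8+2+2=12, value 10+49+47=106
- #2+#3+#4: time 2+2+8=12, value 49+47+7=103
- #2+#3: time 2+2=4, value 49+47=96
Best: 106 marks.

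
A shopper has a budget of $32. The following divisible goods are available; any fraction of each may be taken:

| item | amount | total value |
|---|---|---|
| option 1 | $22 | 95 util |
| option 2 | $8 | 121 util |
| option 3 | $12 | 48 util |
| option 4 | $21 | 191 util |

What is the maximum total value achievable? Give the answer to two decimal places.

324.95

Take in order of value per unit:
- option 2 (121/8 per unit): all 8 → value 121, running total 121.00
- option 4 (191/21 per unit): all 21 → value 191, running total 312.00
- option 1 (95/22 per unit): 3 of 22 → value 3×95/22 = 12.9545, running total 324.95
Total 324.95.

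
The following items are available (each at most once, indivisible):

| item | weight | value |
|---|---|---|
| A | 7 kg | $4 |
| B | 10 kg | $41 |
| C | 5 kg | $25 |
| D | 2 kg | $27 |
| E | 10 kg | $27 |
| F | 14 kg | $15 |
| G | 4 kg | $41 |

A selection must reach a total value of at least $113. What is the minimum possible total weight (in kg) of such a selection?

Subsets with value ≥ 113, sorted by total weight:
- B+C+D+G: weight 21, value 134
- C+D+E+G: weight 21, value 120
- A+B+D+G: weight 23, value 113
Minimum weight: 21 kg.

21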